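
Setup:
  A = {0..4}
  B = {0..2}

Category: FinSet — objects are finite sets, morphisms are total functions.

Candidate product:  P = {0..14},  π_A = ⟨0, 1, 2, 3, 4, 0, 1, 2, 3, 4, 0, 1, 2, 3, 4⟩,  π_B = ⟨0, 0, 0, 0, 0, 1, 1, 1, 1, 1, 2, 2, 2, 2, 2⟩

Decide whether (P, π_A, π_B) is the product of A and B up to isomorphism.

|A|·|B| = 5·3 = 15;  |P| = 15
Check the pairing map k ↦ (π_A(k), π_B(k)):
  0 -> (0,0)
  1 -> (1,0)
  2 -> (2,0)
  3 -> (3,0)
  4 -> (4,0)
  5 -> (0,1)
  6 -> (1,1)
  7 -> (2,1)
  8 -> (3,1)
  9 -> (4,1)
  10 -> (0,2)
  11 -> (1,2)
  12 -> (2,2)
  13 -> (3,2)
  14 -> (4,2)
distinct pairs in image: 15 / 15 needed
  → bijection onto A×B; projections well-typed.

Answer: VALID PRODUCT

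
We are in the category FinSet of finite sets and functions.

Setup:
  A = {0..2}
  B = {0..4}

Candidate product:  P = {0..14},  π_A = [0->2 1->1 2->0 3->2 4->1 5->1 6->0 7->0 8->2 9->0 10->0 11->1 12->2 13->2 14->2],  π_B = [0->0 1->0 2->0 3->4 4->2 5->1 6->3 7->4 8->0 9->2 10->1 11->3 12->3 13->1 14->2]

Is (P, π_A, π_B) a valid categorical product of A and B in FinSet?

Answer: NOT A VALID PRODUCT — duplicate pair at indices 0,8

Work:
|A|·|B| = 3·5 = 15;  |P| = 15
Check the pairing map k ↦ (π_A(k), π_B(k)):
  0 -> (2,0)
  1 -> (1,0)
  2 -> (0,0)
  3 -> (2,4)
  4 -> (1,2)
  5 -> (1,1)
  6 -> (0,3)
  7 -> (0,4)
  8 -> (2,0)  ✗ repeats pair of k=0
  9 -> (0,2)
  10 -> (0,1)
  11 -> (1,3)
  12 -> (2,3)
  13 -> (2,1)
  14 -> (2,2)
distinct pairs in image: 14 / 15 needed
  → (2,0) hit at k=0 and k=8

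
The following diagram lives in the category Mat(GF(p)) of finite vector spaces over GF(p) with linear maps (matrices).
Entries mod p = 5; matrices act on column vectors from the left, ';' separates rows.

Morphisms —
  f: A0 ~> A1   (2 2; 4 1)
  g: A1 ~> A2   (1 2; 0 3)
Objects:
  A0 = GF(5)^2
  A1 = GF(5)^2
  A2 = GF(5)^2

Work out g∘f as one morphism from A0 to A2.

Answer: (0 4; 2 3)

Work:
  e0=[1,0] f~>[2,4] g~>[0,2]
  e1=[0,1] f~>[2,1] g~>[4,3]
composite: (0 4; 2 3)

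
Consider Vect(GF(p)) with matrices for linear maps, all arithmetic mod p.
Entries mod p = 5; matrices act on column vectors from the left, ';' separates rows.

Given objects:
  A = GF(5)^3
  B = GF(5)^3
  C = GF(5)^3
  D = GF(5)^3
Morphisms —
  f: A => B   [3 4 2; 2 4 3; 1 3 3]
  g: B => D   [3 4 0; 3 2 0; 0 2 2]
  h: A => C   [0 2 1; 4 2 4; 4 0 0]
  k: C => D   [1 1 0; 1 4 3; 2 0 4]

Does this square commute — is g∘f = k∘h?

Answer: DOES NOT COMMUTE

Work:
1) trace f;g:
  e0=⟨1,0,0⟩ f=>⟨3,2,1⟩ g=>⟨2,3,1⟩
  e1=⟨0,1,0⟩ f=>⟨4,4,3⟩ g=>⟨3,0,4⟩
  e2=⟨0,0,1⟩ f=>⟨2,3,3⟩ g=>⟨3,2,2⟩
  result₁ = [2 3 3; 3 0 2; 1 4 2]
2) trace h;k:
  e0=⟨1,0,0⟩ h=>⟨0,4,4⟩ k=>⟨4,3,1⟩
  e1=⟨0,1,0⟩ h=>⟨2,2,0⟩ k=>⟨4,0,4⟩
  e2=⟨0,0,1⟩ h=>⟨1,4,0⟩ k=>⟨0,2,2⟩
  result₂ = [4 4 0; 3 0 2; 1 4 2]
Equal? differ; not commutative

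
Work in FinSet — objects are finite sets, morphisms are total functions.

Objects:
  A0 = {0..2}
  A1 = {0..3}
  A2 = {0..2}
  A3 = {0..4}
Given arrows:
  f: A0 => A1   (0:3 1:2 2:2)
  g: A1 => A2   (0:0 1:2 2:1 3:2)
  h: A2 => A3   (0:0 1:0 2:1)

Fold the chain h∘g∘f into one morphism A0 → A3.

Answer: (0:1 1:0 2:0)

Derivation:
  0 f=>3 g=>2 h=>1
  1 f=>2 g=>1 h=>0
  2 f=>2 g=>1 h=>0
result: (0:1 1:0 2:0)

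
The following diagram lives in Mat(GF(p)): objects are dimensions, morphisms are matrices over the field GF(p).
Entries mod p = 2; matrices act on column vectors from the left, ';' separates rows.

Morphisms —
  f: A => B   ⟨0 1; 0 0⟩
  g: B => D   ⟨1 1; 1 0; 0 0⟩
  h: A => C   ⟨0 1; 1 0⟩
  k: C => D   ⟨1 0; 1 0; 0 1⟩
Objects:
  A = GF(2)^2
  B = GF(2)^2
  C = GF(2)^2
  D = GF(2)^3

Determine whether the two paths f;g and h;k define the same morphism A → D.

Along f;g (path 1):
  e0=(1,0) f=>(0,0) g=>(0,0,0)
  e1=(0,1) f=>(1,0) g=>(1,1,0)
  result₁ = ⟨0 1; 0 1; 0 0⟩
Along h;k (path 2):
  e0=(1,0) h=>(0,1) k=>(0,0,1)
  e1=(0,1) h=>(1,0) k=>(1,1,0)
  result₂ = ⟨0 1; 0 1; 1 0⟩
Equal? differ; not commutative

Answer: DOES NOT COMMUTE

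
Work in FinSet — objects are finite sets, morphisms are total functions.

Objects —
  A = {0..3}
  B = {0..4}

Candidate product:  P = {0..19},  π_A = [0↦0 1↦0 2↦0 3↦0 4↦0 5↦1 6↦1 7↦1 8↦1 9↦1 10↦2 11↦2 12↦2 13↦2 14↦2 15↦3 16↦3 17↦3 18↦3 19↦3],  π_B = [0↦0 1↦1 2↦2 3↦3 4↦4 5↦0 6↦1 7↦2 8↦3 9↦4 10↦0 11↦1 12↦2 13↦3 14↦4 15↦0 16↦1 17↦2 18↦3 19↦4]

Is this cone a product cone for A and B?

Answer: VALID PRODUCT

Trace:
|A|·|B| = 4·5 = 20;  |P| = 20
Check the pairing map k ↦ (π_A(k), π_B(k)):
  0 ↦ (0,0)
  1 ↦ (0,1)
  2 ↦ (0,2)
  3 ↦ (0,3)
  4 ↦ (0,4)
  5 ↦ (1,0)
  6 ↦ (1,1)
  7 ↦ (1,2)
  8 ↦ (1,3)
  9 ↦ (1,4)
  10 ↦ (2,0)
  11 ↦ (2,1)
  12 ↦ (2,2)
  13 ↦ (2,3)
  14 ↦ (2,4)
  15 ↦ (3,0)
  16 ↦ (3,1)
  17 ↦ (3,2)
  18 ↦ (3,3)
  19 ↦ (3,4)
distinct pairs in image: 20 / 20 needed
  → bijection onto A×B; projections well-typed.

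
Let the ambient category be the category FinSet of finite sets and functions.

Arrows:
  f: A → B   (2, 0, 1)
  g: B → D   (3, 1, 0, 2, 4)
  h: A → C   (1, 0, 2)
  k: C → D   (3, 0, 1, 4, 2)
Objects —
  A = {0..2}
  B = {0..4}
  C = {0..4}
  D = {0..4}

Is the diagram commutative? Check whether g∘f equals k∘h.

Answer: COMMUTES

Trace:
Along f;g (path 1):
  0 f→2 g→0
  1 f→0 g→3
  2 f→1 g→1
  result₁ = (0, 3, 1)
Along h;k (path 2):
  0 h→1 k→0
  1 h→0 k→3
  2 h→2 k→1
  result₂ = (0, 3, 1)
Equal? equal; square commutes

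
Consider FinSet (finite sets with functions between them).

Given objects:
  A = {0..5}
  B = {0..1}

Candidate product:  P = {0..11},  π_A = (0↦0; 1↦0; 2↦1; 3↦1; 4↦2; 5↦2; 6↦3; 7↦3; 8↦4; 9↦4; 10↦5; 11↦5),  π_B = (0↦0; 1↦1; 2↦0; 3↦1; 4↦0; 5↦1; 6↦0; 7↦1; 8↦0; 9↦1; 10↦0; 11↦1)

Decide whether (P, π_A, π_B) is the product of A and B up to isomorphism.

|A|·|B| = 6·2 = 12;  |P| = 12
Check the pairing map k ↦ (π_A(k), π_B(k)):
  0 ↦ (0,0)
  1 ↦ (0,1)
  2 ↦ (1,0)
  3 ↦ (1,1)
  4 ↦ (2,0)
  5 ↦ (2,1)
  6 ↦ (3,0)
  7 ↦ (3,1)
  8 ↦ (4,0)
  9 ↦ (4,1)
  10 ↦ (5,0)
  11 ↦ (5,1)
distinct pairs in image: 12 / 12 needed
  → bijection onto A×B; projections well-typed.

Answer: VALID PRODUCT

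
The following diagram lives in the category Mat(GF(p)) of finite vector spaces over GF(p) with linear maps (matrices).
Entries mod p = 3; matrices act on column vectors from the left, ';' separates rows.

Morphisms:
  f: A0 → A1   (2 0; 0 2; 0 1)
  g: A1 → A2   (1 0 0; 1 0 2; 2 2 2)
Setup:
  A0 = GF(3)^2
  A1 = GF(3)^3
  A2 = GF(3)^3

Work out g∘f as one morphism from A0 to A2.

Answer: (2 0; 2 2; 1 0)

Derivation:
  e0=⟨1,0⟩ f→⟨2,0,0⟩ g→⟨2,2,1⟩
  e1=⟨0,1⟩ f→⟨0,2,1⟩ g→⟨0,2,0⟩
⟦path⟧: (2 0; 2 2; 1 0)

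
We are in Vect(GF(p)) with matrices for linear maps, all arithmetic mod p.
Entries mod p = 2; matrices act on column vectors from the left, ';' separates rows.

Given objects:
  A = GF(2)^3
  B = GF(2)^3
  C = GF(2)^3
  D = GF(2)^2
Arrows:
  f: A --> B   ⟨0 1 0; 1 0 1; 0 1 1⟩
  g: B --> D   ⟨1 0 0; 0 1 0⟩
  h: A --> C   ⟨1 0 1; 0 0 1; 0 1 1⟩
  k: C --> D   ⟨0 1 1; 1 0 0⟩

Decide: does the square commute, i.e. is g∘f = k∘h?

Path 1 = f;g:
  e0=[1,0,0] f-->[0,1,0] g-->[0,1]
  e1=[0,1,0] f-->[1,0,1] g-->[1,0]
  e2=[0,0,1] f-->[0,1,1] g-->[0,1]
  composite₁ = ⟨0 1 0; 1 0 1⟩
Path 2 = h;k:
  e0=[1,0,0] h-->[1,0,0] k-->[0,1]
  e1=[0,1,0] h-->[0,0,1] k-->[1,0]
  e2=[0,0,1] h-->[1,1,1] k-->[0,1]
  composite₂ = ⟨0 1 0; 1 0 1⟩
Equal? YES — commutes

Answer: COMMUTES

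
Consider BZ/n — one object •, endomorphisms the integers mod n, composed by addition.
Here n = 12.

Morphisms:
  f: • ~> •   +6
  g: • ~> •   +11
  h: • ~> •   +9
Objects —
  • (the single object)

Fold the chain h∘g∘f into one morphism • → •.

  0 +6≡6 +11≡5 +9≡2  (mod 12)
⟦path⟧: +2

Answer: +2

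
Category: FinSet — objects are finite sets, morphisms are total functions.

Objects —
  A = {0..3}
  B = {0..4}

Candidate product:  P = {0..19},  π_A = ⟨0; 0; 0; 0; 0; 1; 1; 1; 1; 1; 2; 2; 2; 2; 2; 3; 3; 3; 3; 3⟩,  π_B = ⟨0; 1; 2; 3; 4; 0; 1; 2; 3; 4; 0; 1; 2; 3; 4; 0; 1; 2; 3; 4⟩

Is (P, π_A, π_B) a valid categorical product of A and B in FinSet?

Answer: VALID PRODUCT

Work:
|A|·|B| = 4·5 = 20;  |P| = 20
Check the pairing map k ↦ (π_A(k), π_B(k)):
  0 -> (0,0)
  1 -> (0,1)
  2 -> (0,2)
  3 -> (0,3)
  4 -> (0,4)
  5 -> (1,0)
  6 -> (1,1)
  7 -> (1,2)
  8 -> (1,3)
  9 -> (1,4)
  10 -> (2,0)
  11 -> (2,1)
  12 -> (2,2)
  13 -> (2,3)
  14 -> (2,4)
  15 -> (3,0)
  16 -> (3,1)
  17 -> (3,2)
  18 -> (3,3)
  19 -> (3,4)
distinct pairs in image: 20 / 20 needed
  → bijection onto A×B; projections well-typed.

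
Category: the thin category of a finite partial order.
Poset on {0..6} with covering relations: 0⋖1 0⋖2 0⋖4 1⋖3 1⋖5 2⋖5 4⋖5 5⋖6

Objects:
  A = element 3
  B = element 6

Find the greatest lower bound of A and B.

Lower bounds of A=3 and B=6: {0,1}
  0 <= 1
  1 <= 1
glb = 1

Answer: A∧B = 1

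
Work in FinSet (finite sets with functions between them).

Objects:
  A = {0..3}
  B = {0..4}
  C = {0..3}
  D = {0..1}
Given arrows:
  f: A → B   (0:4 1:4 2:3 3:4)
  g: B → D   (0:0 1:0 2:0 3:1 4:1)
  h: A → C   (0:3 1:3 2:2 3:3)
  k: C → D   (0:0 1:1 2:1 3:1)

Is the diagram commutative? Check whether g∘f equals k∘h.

Answer: COMMUTES

Work:
1) trace f;g:
  0 f→4 g→1
  1 f→4 g→1
  2 f→3 g→1
  3 f→4 g→1
  result₁ = (0:1 1:1 2:1 3:1)
2) trace h;k:
  0 h→3 k→1
  1 h→3 k→1
  2 h→2 k→1
  3 h→3 k→1
  result₂ = (0:1 1:1 2:1 3:1)
Equal? YES — commutes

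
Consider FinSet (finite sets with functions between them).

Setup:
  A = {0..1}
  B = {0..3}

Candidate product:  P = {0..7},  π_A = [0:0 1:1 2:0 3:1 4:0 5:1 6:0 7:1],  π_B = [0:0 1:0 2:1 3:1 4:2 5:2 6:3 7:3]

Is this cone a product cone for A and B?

Answer: VALID PRODUCT

Derivation:
|A|·|B| = 2·4 = 8;  |P| = 8
Check the pairing map k ↦ (π_A(k), π_B(k)):
  0 : (0,0)
  1 : (1,0)
  2 : (0,1)
  3 : (1,1)
  4 : (0,2)
  5 : (1,2)
  6 : (0,3)
  7 : (1,3)
distinct pairs in image: 8 / 8 needed
  → bijection onto A×B; projections well-typed.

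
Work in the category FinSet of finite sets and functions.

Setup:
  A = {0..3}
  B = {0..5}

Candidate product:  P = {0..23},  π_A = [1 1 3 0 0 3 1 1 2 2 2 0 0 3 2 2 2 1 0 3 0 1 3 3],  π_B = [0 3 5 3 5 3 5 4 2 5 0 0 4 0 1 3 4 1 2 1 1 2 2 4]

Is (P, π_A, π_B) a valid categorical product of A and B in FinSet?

|A|·|B| = 4·6 = 24;  |P| = 24
Check the pairing map k ↦ (π_A(k), π_B(k)):
  0 -> (1,0)
  1 -> (1,3)
  2 -> (3,5)
  3 -> (0,3)
  4 -> (0,5)
  5 -> (3,3)
  6 -> (1,5)
  7 -> (1,4)
  8 -> (2,2)
  9 -> (2,5)
  10 -> (2,0)
  11 -> (0,0)
  12 -> (0,4)
  13 -> (3,0)
  14 -> (2,1)
  15 -> (2,3)
  16 -> (2,4)
  17 -> (1,1)
  18 -> (0,2)
  19 -> (3,1)
  20 -> (0,1)
  21 -> (1,2)
  22 -> (3,2)
  23 -> (3,4)
distinct pairs in image: 24 / 24 needed
  → bijection onto A×B; projections well-typed.

Answer: VALID PRODUCT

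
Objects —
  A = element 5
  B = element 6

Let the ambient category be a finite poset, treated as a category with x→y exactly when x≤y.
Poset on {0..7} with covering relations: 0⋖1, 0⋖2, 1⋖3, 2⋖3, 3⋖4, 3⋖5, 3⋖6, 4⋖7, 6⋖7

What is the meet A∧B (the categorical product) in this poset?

Answer: A∧B = 3

Derivation:
{x : x<=A ∧ x<=B} = {0,1,2,3}  (A=5, B=6)
  0 <= 3
  1 <= 3
  2 <= 3
  3 <= 3
glb = 3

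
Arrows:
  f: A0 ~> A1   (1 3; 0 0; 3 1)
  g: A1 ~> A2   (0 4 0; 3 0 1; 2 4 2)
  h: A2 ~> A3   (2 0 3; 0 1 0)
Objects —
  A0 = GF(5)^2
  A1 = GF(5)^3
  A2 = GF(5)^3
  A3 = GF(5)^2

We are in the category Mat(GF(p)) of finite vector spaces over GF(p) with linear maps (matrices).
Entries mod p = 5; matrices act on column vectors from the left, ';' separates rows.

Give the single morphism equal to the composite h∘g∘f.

Answer: (4 4; 1 0)

Trace:
  e0=⟨1,0⟩ f~>⟨1,0,3⟩ g~>⟨0,1,3⟩ h~>⟨4,1⟩
  e1=⟨0,1⟩ f~>⟨3,0,1⟩ g~>⟨0,0,3⟩ h~>⟨4,0⟩
⟦path⟧: (4 4; 1 0)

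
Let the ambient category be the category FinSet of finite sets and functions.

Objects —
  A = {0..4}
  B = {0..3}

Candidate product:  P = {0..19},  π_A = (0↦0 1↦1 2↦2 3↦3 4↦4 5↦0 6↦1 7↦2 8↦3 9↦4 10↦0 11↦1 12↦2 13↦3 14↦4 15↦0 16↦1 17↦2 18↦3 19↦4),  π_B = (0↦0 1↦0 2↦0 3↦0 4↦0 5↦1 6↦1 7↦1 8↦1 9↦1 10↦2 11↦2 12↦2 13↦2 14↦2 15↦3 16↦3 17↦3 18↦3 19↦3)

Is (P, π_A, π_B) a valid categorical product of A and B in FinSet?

Answer: VALID PRODUCT

Derivation:
|A|·|B| = 5·4 = 20;  |P| = 20
Check the pairing map k ↦ (π_A(k), π_B(k)):
  0 ↦ (0,0)
  1 ↦ (1,0)
  2 ↦ (2,0)
  3 ↦ (3,0)
  4 ↦ (4,0)
  5 ↦ (0,1)
  6 ↦ (1,1)
  7 ↦ (2,1)
  8 ↦ (3,1)
  9 ↦ (4,1)
  10 ↦ (0,2)
  11 ↦ (1,2)
  12 ↦ (2,2)
  13 ↦ (3,2)
  14 ↦ (4,2)
  15 ↦ (0,3)
  16 ↦ (1,3)
  17 ↦ (2,3)
  18 ↦ (3,3)
  19 ↦ (4,3)
distinct pairs in image: 20 / 20 needed
  → bijection onto A×B; projections well-typed.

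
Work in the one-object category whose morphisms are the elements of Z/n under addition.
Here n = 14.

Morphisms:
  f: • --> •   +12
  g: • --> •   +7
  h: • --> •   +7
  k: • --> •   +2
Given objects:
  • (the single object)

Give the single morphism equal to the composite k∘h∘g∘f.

Answer: +0

Derivation:
  0 +12≡12 +7≡5 +7≡12 +2≡0  (mod 14)
result: +0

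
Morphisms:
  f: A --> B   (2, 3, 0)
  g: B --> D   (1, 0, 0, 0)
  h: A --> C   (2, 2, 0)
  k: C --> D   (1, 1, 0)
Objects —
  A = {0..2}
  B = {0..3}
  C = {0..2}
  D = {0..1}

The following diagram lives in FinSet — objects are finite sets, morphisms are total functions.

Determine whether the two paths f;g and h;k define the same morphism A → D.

Answer: COMMUTES

Derivation:
Along f;g (path 1):
  0 f-->2 g-->0
  1 f-->3 g-->0
  2 f-->0 g-->1
  composite₁ = (0, 0, 1)
Along h;k (path 2):
  0 h-->2 k-->0
  1 h-->2 k-->0
  2 h-->0 k-->1
  composite₂ = (0, 0, 1)
Equal? same morphism ✓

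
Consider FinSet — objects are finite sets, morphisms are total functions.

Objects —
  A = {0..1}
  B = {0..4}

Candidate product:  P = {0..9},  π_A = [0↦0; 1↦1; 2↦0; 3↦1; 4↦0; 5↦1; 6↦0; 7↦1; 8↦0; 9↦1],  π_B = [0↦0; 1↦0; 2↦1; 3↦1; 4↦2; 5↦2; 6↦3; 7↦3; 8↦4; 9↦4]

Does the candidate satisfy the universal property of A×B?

|A|·|B| = 2·5 = 10;  |P| = 10
Check the pairing map k ↦ (π_A(k), π_B(k)):
  0 ↦ (0,0)
  1 ↦ (1,0)
  2 ↦ (0,1)
  3 ↦ (1,1)
  4 ↦ (0,2)
  5 ↦ (1,2)
  6 ↦ (0,3)
  7 ↦ (1,3)
  8 ↦ (0,4)
  9 ↦ (1,4)
distinct pairs in image: 10 / 10 needed
  → bijection onto A×B; projections well-typed.

Answer: VALID PRODUCT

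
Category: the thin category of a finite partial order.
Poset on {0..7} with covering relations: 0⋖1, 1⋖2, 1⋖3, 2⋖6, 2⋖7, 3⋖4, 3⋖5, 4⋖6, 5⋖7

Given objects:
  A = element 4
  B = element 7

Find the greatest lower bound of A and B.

Answer: A∧B = 3

Trace:
Common predecessors of 4,7: {0,1,3}
  0 ≤ 3
  1 ≤ 3
  3 ≤ 3
glb = 3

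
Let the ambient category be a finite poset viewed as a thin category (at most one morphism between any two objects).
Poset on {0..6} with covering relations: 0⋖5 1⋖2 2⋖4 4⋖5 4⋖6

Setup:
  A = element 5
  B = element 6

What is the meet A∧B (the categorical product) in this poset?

Common predecessors of 5,6: {1,2,4}
  1 ≤ 4
  2 ≤ 4
  4 ≤ 4
glb = 4

Answer: A∧B = 4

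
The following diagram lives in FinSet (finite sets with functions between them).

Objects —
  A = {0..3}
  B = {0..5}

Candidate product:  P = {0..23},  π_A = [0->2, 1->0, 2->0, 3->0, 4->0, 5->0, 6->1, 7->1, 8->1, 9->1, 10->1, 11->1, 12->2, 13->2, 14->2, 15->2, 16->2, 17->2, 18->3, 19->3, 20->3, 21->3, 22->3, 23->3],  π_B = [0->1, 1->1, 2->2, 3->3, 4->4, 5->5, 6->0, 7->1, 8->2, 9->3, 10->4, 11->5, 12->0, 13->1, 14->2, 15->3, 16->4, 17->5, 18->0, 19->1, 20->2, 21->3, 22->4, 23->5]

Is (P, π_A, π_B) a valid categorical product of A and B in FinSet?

Answer: NOT A VALID PRODUCT — duplicate pair at indices 13,0

Work:
|A|·|B| = 4·6 = 24;  |P| = 24
Check the pairing map k ↦ (π_A(k), π_B(k)):
  0 -> (2,1)
  1 -> (0,1)
  2 -> (0,2)
  3 -> (0,3)
  4 -> (0,4)
  5 -> (0,5)
  6 -> (1,0)
  7 -> (1,1)
  8 -> (1,2)
  9 -> (1,3)
  10 -> (1,4)
  11 -> (1,5)
  12 -> (2,0)
  13 -> (2,1)  ✗ repeats pair of k=0
  14 -> (2,2)
  15 -> (2,3)
  16 -> (2,4)
  17 -> (2,5)
  18 -> (3,0)
  19 -> (3,1)
  20 -> (3,2)
  21 -> (3,3)
  22 -> (3,4)
  23 -> (3,5)
distinct pairs in image: 23 / 24 needed
  → (2,1) hit at k=0 and k=13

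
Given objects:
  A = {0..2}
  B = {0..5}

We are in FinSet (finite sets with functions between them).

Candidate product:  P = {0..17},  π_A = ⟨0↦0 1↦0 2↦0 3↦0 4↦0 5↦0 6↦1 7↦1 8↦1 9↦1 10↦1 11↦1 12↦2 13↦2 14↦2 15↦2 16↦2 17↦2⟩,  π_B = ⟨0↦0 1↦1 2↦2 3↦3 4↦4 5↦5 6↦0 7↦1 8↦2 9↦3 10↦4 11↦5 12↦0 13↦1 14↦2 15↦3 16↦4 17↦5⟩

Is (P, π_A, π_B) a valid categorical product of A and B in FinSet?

|A|·|B| = 3·6 = 18;  |P| = 18
Check the pairing map k ↦ (π_A(k), π_B(k)):
  0 ↦ (0,0)
  1 ↦ (0,1)
  2 ↦ (0,2)
  3 ↦ (0,3)
  4 ↦ (0,4)
  5 ↦ (0,5)
  6 ↦ (1,0)
  7 ↦ (1,1)
  8 ↦ (1,2)
  9 ↦ (1,3)
  10 ↦ (1,4)
  11 ↦ (1,5)
  12 ↦ (2,0)
  13 ↦ (2,1)
  14 ↦ (2,2)
  15 ↦ (2,3)
  16 ↦ (2,4)
  17 ↦ (2,5)
distinct pairs in image: 18 / 18 needed
  → bijection onto A×B; projections well-typed.

Answer: VALID PRODUCT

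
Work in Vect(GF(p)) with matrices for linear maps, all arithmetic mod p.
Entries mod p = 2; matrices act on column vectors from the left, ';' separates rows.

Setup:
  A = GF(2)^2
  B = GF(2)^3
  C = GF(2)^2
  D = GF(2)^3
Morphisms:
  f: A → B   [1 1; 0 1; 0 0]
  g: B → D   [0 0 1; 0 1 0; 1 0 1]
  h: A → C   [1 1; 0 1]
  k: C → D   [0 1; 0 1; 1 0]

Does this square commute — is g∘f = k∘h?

Along f;g (path 1):
  e0=[1,0] f→[1,0,0] g→[0,0,1]
  e1=[0,1] f→[1,1,0] g→[0,1,1]
  ⟦path⟧₁ = [0 0; 0 1; 1 1]
Along h;k (path 2):
  e0=[1,0] h→[1,0] k→[0,0,1]
  e1=[0,1] h→[1,1] k→[1,1,1]
  ⟦path⟧₂ = [0 1; 0 1; 1 1]
Equal? NO — does not commute

Answer: DOES NOT COMMUTE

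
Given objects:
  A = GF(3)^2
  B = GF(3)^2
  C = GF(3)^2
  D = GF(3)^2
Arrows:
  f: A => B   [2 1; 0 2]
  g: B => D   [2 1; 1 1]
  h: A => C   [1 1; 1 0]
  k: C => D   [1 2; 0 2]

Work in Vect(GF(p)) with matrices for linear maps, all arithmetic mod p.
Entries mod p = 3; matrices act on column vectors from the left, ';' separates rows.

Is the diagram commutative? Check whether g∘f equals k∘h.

1) trace f;g:
  e0=⟨1,0⟩ f=>⟨2,0⟩ g=>⟨1,2⟩
  e1=⟨0,1⟩ f=>⟨1,2⟩ g=>⟨1,0⟩
  composite₁ = [1 1; 2 0]
2) trace h;k:
  e0=⟨1,0⟩ h=>⟨1,1⟩ k=>⟨0,2⟩
  e1=⟨0,1⟩ h=>⟨1,0⟩ k=>⟨1,0⟩
  composite₂ = [0 1; 2 0]
Equal? distinct morphisms ✗

Answer: DOES NOT COMMUTE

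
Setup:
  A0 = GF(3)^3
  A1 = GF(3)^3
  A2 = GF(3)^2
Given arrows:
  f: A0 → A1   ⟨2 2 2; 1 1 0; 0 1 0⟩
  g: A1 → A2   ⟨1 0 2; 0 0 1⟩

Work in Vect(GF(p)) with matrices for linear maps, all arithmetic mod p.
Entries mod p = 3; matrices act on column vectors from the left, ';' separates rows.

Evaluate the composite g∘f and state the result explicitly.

  e0=[1,0,0] f→[2,1,0] g→[2,0]
  e1=[0,1,0] f→[2,1,1] g→[1,1]
  e2=[0,0,1] f→[2,0,0] g→[2,0]
composite: ⟨2 1 2; 0 1 0⟩

Answer: ⟨2 1 2; 0 1 0⟩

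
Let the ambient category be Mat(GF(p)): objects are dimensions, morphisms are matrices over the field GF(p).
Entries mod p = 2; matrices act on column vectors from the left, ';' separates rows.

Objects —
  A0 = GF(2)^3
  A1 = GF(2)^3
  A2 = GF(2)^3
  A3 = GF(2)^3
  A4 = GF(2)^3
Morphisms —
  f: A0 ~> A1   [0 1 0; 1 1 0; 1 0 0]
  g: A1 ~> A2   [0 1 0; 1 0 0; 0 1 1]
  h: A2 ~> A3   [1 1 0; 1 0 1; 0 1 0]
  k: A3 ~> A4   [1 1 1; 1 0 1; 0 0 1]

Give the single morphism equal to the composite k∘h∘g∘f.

  e0=[1,0,0] f~>[0,1,1] g~>[1,0,0] h~>[1,1,0] k~>[0,1,0]
  e1=[0,1,0] f~>[1,1,0] g~>[1,1,1] h~>[0,0,1] k~>[1,1,1]
  e2=[0,0,1] f~>[0,0,0] g~>[0,0,0] h~>[0,0,0] k~>[0,0,0]
result: [0 1 0; 1 1 0; 0 1 0]

Answer: [0 1 0; 1 1 0; 0 1 0]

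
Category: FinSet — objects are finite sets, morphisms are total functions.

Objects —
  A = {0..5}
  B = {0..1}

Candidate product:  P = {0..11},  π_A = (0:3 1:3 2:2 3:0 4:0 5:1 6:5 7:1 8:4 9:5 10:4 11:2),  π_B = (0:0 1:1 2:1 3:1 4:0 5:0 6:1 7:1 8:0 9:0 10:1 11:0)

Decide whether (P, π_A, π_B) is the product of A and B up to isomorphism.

Answer: VALID PRODUCT

Work:
|A|·|B| = 6·2 = 12;  |P| = 12
Check the pairing map k ↦ (π_A(k), π_B(k)):
  0 : (3,0)
  1 : (3,1)
  2 : (2,1)
  3 : (0,1)
  4 : (0,0)
  5 : (1,0)
  6 : (5,1)
  7 : (1,1)
  8 : (4,0)
  9 : (5,0)
  10 : (4,1)
  11 : (2,0)
distinct pairs in image: 12 / 12 needed
  → bijection onto A×B; projections well-typed.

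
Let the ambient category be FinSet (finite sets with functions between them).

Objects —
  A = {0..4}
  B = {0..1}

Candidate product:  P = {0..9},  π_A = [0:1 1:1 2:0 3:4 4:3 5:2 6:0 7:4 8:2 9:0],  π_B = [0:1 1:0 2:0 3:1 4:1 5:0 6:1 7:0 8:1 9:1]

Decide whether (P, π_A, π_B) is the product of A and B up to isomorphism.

Answer: NOT A VALID PRODUCT — duplicate pair at indices 9,6

Derivation:
|A|·|B| = 5·2 = 10;  |P| = 10
Check the pairing map k ↦ (π_A(k), π_B(k)):
  0 : (1,1)
  1 : (1,0)
  2 : (0,0)
  3 : (4,1)
  4 : (3,1)
  5 : (2,0)
  6 : (0,1)
  7 : (4,0)
  8 : (2,1)
  9 : (0,1)  ✗ repeats pair of k=6
distinct pairs in image: 9 / 10 needed
  → (0,1) hit at k=6 and k=9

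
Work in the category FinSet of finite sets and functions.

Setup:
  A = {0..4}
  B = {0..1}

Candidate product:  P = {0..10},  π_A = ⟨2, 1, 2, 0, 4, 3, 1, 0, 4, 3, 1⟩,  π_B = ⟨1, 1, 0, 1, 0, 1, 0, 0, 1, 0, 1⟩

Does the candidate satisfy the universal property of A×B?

|A|·|B| = 5·2 = 10;  |P| = 11
  → cardinalities differ; no bijection possible.

Answer: NOT A VALID PRODUCT — |P|=11 ≠ |A|·|B|=10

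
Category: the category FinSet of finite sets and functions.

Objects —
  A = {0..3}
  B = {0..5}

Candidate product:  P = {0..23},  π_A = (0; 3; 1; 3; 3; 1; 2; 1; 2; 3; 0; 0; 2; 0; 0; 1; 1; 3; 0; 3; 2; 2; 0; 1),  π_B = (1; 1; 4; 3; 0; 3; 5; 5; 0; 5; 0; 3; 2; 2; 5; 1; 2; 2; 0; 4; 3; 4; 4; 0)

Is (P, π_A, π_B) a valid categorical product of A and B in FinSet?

Answer: NOT A VALID PRODUCT — duplicate pair at indices 10,18

Derivation:
|A|·|B| = 4·6 = 24;  |P| = 24
Check the pairing map k ↦ (π_A(k), π_B(k)):
  0 : (0,1)
  1 : (3,1)
  2 : (1,4)
  3 : (3,3)
  4 : (3,0)
  5 : (1,3)
  6 : (2,5)
  7 : (1,5)
  8 : (2,0)
  9 : (3,5)
  10 : (0,0)
  11 : (0,3)
  12 : (2,2)
  13 : (0,2)
  14 : (0,5)
  15 : (1,1)
  16 : (1,2)
  17 : (3,2)
  18 : (0,0)  ✗ repeats pair of k=10
  19 : (3,4)
  20 : (2,3)
  21 : (2,4)
  22 : (0,4)
  23 : (1,0)
distinct pairs in image: 23 / 24 needed
  → (0,0) hit at k=10 and k=18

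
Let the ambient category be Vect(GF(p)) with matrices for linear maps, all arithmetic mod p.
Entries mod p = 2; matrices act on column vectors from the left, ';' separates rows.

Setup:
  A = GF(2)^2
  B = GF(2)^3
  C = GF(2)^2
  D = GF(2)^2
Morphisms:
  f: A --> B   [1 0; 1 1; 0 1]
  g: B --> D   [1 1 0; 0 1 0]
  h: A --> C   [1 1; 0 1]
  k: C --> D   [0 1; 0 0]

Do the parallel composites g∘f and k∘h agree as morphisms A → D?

1) trace f;g:
  e0=[1,0] f-->[1,1,0] g-->[0,1]
  e1=[0,1] f-->[0,1,1] g-->[1,1]
  result₁ = [0 1; 1 1]
2) trace h;k:
  e0=[1,0] h-->[1,0] k-->[0,0]
  e1=[0,1] h-->[1,1] k-->[1,0]
  result₂ = [0 1; 0 0]
Equal? distinct morphisms ✗

Answer: DOES NOT COMMUTE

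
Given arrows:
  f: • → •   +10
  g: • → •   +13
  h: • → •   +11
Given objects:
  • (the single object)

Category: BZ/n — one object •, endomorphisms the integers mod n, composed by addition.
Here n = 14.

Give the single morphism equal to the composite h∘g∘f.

Answer: +6

Work:
  0 +10≡10 +13≡9 +11≡6  (mod 14)
composite: +6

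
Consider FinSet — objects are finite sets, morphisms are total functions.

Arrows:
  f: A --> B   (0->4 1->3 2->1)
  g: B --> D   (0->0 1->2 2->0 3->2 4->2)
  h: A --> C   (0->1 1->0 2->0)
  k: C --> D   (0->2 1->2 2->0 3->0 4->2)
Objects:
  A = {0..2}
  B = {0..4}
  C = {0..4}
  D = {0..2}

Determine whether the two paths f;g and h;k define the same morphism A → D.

Answer: COMMUTES

Trace:
Path 1 = f;g:
  0 f-->4 g-->2
  1 f-->3 g-->2
  2 f-->1 g-->2
  composite₁ = (0->2 1->2 2->2)
Path 2 = h;k:
  0 h-->1 k-->2
  1 h-->0 k-->2
  2 h-->0 k-->2
  composite₂ = (0->2 1->2 2->2)
Equal? same morphism ✓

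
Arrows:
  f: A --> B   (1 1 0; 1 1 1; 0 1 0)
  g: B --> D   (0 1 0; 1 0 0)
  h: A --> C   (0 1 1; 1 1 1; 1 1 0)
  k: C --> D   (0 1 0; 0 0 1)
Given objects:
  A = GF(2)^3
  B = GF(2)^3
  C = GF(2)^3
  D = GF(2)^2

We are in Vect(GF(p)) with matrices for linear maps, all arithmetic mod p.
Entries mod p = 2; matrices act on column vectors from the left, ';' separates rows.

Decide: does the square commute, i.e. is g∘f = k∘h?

Answer: COMMUTES

Trace:
Path 1 = f;g:
  e0=(1,0,0) f-->(1,1,0) g-->(1,1)
  e1=(0,1,0) f-->(1,1,1) g-->(1,1)
  e2=(0,0,1) f-->(0,1,0) g-->(1,0)
  ⟦path⟧₁ = (1 1 1; 1 1 0)
Path 2 = h;k:
  e0=(1,0,0) h-->(0,1,1) k-->(1,1)
  e1=(0,1,0) h-->(1,1,1) k-->(1,1)
  e2=(0,0,1) h-->(1,1,0) k-->(1,0)
  ⟦path⟧₂ = (1 1 1; 1 1 0)
Equal? same morphism ✓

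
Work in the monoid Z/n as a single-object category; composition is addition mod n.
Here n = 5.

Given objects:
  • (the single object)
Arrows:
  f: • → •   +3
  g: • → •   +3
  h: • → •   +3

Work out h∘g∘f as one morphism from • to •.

Answer: +4

Work:
  0 +3≡3 +3≡1 +3≡4  (mod 5)
result: +4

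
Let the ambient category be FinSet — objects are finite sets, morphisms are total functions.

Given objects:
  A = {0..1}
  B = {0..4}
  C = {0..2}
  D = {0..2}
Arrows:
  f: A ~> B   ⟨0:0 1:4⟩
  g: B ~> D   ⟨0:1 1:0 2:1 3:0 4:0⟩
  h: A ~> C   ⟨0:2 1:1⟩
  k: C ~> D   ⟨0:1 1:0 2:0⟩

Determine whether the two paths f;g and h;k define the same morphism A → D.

Answer: DOES NOT COMMUTE

Work:
Along f;g (path 1):
  0 f~>0 g~>1
  1 f~>4 g~>0
  result₁ = ⟨0:1 1:0⟩
Along h;k (path 2):
  0 h~>2 k~>0
  1 h~>1 k~>0
  result₂ = ⟨0:0 1:0⟩
Equal? distinct morphisms ✗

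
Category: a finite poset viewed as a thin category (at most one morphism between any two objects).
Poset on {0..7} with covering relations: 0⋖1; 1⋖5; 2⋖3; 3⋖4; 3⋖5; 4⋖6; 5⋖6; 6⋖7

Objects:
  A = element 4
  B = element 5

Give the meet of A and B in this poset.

Answer: A∧B = 3

Work:
Common predecessors of 4,5: {2,3}
  2 ≤ 3
  3 ≤ 3
glb = 3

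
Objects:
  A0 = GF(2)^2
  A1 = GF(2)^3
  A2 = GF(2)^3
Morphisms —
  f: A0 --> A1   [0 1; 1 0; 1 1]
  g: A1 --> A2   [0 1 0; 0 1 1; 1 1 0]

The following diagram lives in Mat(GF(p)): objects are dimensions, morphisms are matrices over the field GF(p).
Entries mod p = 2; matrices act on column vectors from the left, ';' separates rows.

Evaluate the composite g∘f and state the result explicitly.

Answer: [1 0; 0 1; 1 1]

Trace:
  e0=⟨1,0⟩ f-->⟨0,1,1⟩ g-->⟨1,0,1⟩
  e1=⟨0,1⟩ f-->⟨1,0,1⟩ g-->⟨0,1,1⟩
result: [1 0; 0 1; 1 1]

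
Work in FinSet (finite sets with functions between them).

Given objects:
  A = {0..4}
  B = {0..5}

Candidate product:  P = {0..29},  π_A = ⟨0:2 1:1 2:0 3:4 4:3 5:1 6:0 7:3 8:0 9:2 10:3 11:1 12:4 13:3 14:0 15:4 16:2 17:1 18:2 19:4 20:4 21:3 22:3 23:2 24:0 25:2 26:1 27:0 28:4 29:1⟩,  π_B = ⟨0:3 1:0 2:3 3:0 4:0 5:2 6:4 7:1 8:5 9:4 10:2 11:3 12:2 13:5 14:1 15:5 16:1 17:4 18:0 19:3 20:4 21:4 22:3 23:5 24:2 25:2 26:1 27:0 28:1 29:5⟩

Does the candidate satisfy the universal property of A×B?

|A|·|B| = 5·6 = 30;  |P| = 30
Check the pairing map k ↦ (π_A(k), π_B(k)):
  0 : (2,3)
  1 : (1,0)
  2 : (0,3)
  3 : (4,0)
  4 : (3,0)
  5 : (1,2)
  6 : (0,4)
  7 : (3,1)
  8 : (0,5)
  9 : (2,4)
  10 : (3,2)
  11 : (1,3)
  12 : (4,2)
  13 : (3,5)
  14 : (0,1)
  15 : (4,5)
  16 : (2,1)
  17 : (1,4)
  18 : (2,0)
  19 : (4,3)
  20 : (4,4)
  21 : (3,4)
  22 : (3,3)
  23 : (2,5)
  24 : (0,2)
  25 : (2,2)
  26 : (1,1)
  27 : (0,0)
  28 : (4,1)
  29 : (1,5)
distinct pairs in image: 30 / 30 needed
  → bijection onto A×B; projections well-typed.

Answer: VALID PRODUCT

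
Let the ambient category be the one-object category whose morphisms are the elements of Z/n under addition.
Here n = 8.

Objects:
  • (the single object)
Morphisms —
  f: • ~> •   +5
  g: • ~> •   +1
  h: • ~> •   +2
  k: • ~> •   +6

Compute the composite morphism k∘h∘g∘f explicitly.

Answer: +6

Work:
  0 +5≡5 +1≡6 +2≡0 +6≡6  (mod 8)
result: +6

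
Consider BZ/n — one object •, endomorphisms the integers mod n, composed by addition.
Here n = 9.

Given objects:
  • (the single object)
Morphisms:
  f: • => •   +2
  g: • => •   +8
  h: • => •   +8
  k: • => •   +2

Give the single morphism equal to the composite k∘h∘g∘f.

  0 +2≡2 +8≡1 +8≡0 +2≡2  (mod 9)
result: +2

Answer: +2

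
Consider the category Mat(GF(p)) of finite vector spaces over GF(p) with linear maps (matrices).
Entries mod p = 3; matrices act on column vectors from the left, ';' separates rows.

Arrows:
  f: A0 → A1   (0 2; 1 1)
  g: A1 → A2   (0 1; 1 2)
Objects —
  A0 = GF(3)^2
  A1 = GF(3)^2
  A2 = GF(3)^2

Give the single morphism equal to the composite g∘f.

Answer: (1 1; 2 1)

Work:
  e0=[1,0] f→[0,1] g→[1,2]
  e1=[0,1] f→[2,1] g→[1,1]
result: (1 1; 2 1)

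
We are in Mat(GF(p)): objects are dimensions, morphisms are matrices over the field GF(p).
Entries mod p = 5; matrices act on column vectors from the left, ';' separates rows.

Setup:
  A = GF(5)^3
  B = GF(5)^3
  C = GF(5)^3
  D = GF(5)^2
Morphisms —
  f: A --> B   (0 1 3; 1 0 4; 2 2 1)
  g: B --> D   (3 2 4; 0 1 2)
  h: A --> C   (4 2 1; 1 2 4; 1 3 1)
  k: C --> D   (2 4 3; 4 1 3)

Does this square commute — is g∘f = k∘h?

Path 1 = f;g:
  e0=⟨1,0,0⟩ f-->⟨0,1,2⟩ g-->⟨0,0⟩
  e1=⟨0,1,0⟩ f-->⟨1,0,2⟩ g-->⟨1,4⟩
  e2=⟨0,0,1⟩ f-->⟨3,4,1⟩ g-->⟨1,1⟩
  result₁ = (0 1 1; 0 4 1)
Path 2 = h;k:
  e0=⟨1,0,0⟩ h-->⟨4,1,1⟩ k-->⟨0,0⟩
  e1=⟨0,1,0⟩ h-->⟨2,2,3⟩ k-->⟨1,4⟩
  e2=⟨0,0,1⟩ h-->⟨1,4,1⟩ k-->⟨1,1⟩
  result₂ = (0 1 1; 0 4 1)
Equal? YES — commutes

Answer: COMMUTES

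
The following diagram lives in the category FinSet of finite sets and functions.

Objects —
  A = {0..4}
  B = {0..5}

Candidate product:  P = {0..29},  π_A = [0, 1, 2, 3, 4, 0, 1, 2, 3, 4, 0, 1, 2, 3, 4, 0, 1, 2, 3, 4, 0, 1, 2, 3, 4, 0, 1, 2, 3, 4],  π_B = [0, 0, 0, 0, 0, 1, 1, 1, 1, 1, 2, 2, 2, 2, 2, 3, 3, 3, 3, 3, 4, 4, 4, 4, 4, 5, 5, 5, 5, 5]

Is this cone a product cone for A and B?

Answer: VALID PRODUCT

Trace:
|A|·|B| = 5·6 = 30;  |P| = 30
Check the pairing map k ↦ (π_A(k), π_B(k)):
  0 : (0,0)
  1 : (1,0)
  2 : (2,0)
  3 : (3,0)
  4 : (4,0)
  5 : (0,1)
  6 : (1,1)
  7 : (2,1)
  8 : (3,1)
  9 : (4,1)
  10 : (0,2)
  11 : (1,2)
  12 : (2,2)
  13 : (3,2)
  14 : (4,2)
  15 : (0,3)
  16 : (1,3)
  17 : (2,3)
  18 : (3,3)
  19 : (4,3)
  20 : (0,4)
  21 : (1,4)
  22 : (2,4)
  23 : (3,4)
  24 : (4,4)
  25 : (0,5)
  26 : (1,5)
  27 : (2,5)
  28 : (3,5)
  29 : (4,5)
distinct pairs in image: 30 / 30 needed
  → bijection onto A×B; projections well-typed.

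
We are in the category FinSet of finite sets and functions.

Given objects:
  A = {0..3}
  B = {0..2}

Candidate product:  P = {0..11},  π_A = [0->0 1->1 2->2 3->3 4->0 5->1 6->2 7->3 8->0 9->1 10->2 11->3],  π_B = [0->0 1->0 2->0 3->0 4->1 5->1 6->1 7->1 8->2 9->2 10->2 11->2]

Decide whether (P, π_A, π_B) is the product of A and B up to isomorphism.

Answer: VALID PRODUCT

Trace:
|A|·|B| = 4·3 = 12;  |P| = 12
Check the pairing map k ↦ (π_A(k), π_B(k)):
  0 -> (0,0)
  1 -> (1,0)
  2 -> (2,0)
  3 -> (3,0)
  4 -> (0,1)
  5 -> (1,1)
  6 -> (2,1)
  7 -> (3,1)
  8 -> (0,2)
  9 -> (1,2)
  10 -> (2,2)
  11 -> (3,2)
distinct pairs in image: 12 / 12 needed
  → bijection onto A×B; projections well-typed.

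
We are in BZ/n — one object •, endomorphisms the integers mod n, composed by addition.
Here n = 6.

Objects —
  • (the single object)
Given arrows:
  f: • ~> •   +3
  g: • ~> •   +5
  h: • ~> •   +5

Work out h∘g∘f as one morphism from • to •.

  0 +3≡3 +5≡2 +5≡1  (mod 6)
⟦path⟧: +1

Answer: +1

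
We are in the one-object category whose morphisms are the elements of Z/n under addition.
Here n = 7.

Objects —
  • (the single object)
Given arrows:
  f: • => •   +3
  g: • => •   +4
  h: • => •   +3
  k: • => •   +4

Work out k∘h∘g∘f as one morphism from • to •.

  0 +3≡3 +4≡0 +3≡3 +4≡0  (mod 7)
⟦path⟧: +0

Answer: +0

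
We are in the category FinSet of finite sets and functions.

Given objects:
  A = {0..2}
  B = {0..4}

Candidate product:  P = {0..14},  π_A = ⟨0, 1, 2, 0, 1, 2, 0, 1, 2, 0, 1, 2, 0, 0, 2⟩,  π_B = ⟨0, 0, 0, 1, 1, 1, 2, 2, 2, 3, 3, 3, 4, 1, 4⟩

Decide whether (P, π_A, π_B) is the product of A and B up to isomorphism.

Answer: NOT A VALID PRODUCT — duplicate pair at indices 3,13

Work:
|A|·|B| = 3·5 = 15;  |P| = 15
Check the pairing map k ↦ (π_A(k), π_B(k)):
  0 -> (0,0)
  1 -> (1,0)
  2 -> (2,0)
  3 -> (0,1)
  4 -> (1,1)
  5 -> (2,1)
  6 -> (0,2)
  7 -> (1,2)
  8 -> (2,2)
  9 -> (0,3)
  10 -> (1,3)
  11 -> (2,3)
  12 -> (0,4)
  13 -> (0,1)  ✗ repeats pair of k=3
  14 -> (2,4)
distinct pairs in image: 14 / 15 needed
  → (0,1) hit at k=3 and k=13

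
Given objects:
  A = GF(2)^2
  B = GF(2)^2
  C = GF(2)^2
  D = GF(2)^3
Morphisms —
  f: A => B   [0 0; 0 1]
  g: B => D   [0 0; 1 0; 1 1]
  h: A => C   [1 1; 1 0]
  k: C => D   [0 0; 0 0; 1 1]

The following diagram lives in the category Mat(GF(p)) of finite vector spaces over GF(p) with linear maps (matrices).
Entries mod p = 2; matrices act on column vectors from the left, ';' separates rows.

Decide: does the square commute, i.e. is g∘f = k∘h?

Path 1 = f;g:
  e0=⟨1,0⟩ f=>⟨0,0⟩ g=>⟨0,0,0⟩
  e1=⟨0,1⟩ f=>⟨0,1⟩ g=>⟨0,0,1⟩
  result₁ = [0 0; 0 0; 0 1]
Path 2 = h;k:
  e0=⟨1,0⟩ h=>⟨1,1⟩ k=>⟨0,0,0⟩
  e1=⟨0,1⟩ h=>⟨1,0⟩ k=>⟨0,0,1⟩
  result₂ = [0 0; 0 0; 0 1]
Equal? YES — commutes

Answer: COMMUTES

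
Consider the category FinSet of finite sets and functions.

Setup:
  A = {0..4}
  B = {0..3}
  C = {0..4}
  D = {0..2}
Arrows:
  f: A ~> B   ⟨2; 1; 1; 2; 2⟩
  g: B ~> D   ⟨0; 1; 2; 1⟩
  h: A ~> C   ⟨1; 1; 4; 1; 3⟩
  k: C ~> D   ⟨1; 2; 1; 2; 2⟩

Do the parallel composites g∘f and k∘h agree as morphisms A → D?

Along f;g (path 1):
  0 f~>2 g~>2
  1 f~>1 g~>1
  2 f~>1 g~>1
  3 f~>2 g~>2
  4 f~>2 g~>2
  result₁ = ⟨2; 1; 1; 2; 2⟩
Along h;k (path 2):
  0 h~>1 k~>2
  1 h~>1 k~>2
  2 h~>4 k~>2
  3 h~>1 k~>2
  4 h~>3 k~>2
  result₂ = ⟨2; 2; 2; 2; 2⟩
Equal? differ; not commutative

Answer: DOES NOT COMMUTE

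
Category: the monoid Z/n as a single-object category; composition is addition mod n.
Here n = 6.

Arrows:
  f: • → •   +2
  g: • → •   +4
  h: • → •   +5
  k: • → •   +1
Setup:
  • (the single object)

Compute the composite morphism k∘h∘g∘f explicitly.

Answer: +0

Trace:
  0 +2≡2 +4≡0 +5≡5 +1≡0  (mod 6)
⟦path⟧: +0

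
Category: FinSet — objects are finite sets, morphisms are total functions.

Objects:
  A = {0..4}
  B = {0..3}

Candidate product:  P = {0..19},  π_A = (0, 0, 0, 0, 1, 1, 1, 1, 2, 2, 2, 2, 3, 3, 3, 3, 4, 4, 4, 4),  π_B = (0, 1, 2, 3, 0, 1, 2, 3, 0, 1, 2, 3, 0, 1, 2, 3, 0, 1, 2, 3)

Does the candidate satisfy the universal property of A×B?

Answer: VALID PRODUCT

Derivation:
|A|·|B| = 5·4 = 20;  |P| = 20
Check the pairing map k ↦ (π_A(k), π_B(k)):
  0 -> (0,0)
  1 -> (0,1)
  2 -> (0,2)
  3 -> (0,3)
  4 -> (1,0)
  5 -> (1,1)
  6 -> (1,2)
  7 -> (1,3)
  8 -> (2,0)
  9 -> (2,1)
  10 -> (2,2)
  11 -> (2,3)
  12 -> (3,0)
  13 -> (3,1)
  14 -> (3,2)
  15 -> (3,3)
  16 -> (4,0)
  17 -> (4,1)
  18 -> (4,2)
  19 -> (4,3)
distinct pairs in image: 20 / 20 needed
  → bijection onto A×B; projections well-typed.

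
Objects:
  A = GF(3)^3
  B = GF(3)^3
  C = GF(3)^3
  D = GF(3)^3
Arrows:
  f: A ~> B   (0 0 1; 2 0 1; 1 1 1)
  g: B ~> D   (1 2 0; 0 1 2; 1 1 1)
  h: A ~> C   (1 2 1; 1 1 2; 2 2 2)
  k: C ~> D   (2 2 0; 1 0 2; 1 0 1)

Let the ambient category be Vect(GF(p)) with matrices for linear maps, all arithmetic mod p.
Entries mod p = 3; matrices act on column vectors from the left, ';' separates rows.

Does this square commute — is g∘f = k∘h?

Answer: DOES NOT COMMUTE

Work:
Along f;g (path 1):
  e0=[1,0,0] f~>[0,2,1] g~>[1,1,0]
  e1=[0,1,0] f~>[0,0,1] g~>[0,2,1]
  e2=[0,0,1] f~>[1,1,1] g~>[0,0,0]
  composite₁ = (1 0 0; 1 2 0; 0 1 0)
Along h;k (path 2):
  e0=[1,0,0] h~>[1,1,2] k~>[1,2,0]
  e1=[0,1,0] h~>[2,1,2] k~>[0,0,1]
  e2=[0,0,1] h~>[1,2,2] k~>[0,2,0]
  composite₂ = (1 0 0; 2 0 2; 0 1 0)
Equal? differ; not commutative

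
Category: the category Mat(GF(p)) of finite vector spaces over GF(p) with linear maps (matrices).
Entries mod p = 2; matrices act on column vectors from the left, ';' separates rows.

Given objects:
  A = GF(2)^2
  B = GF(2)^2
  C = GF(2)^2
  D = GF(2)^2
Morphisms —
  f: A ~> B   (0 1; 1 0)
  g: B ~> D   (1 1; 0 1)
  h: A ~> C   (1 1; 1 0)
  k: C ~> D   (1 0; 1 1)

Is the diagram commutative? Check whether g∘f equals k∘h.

Along f;g (path 1):
  e0=⟨1,0⟩ f~>⟨0,1⟩ g~>⟨1,1⟩
  e1=⟨0,1⟩ f~>⟨1,0⟩ g~>⟨1,0⟩
  composite₁ = (1 1; 1 0)
Along h;k (path 2):
  e0=⟨1,0⟩ h~>⟨1,1⟩ k~>⟨1,0⟩
  e1=⟨0,1⟩ h~>⟨1,0⟩ k~>⟨1,1⟩
  composite₂ = (1 1; 0 1)
Equal? distinct morphisms ✗

Answer: DOES NOT COMMUTE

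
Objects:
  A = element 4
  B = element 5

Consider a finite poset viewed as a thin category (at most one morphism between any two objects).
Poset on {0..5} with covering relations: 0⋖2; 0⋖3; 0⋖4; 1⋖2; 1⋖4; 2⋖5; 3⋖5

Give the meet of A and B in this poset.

Common predecessors of 4,5: {0,1}
  maximal lower bounds 0 and 1 are incomparable: neither 0<=1 nor 1<=0
→ no greatest lower bound exists

Answer: NO MEET EXISTS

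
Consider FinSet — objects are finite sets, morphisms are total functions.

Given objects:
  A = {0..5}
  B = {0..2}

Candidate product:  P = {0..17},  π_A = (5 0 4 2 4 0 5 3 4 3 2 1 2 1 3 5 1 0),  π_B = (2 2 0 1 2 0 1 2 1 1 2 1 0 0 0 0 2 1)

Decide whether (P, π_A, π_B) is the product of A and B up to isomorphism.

|A|·|B| = 6·3 = 18;  |P| = 18
Check the pairing map k ↦ (π_A(k), π_B(k)):
  0 -> (5,2)
  1 -> (0,2)
  2 -> (4,0)
  3 -> (2,1)
  4 -> (4,2)
  5 -> (0,0)
  6 -> (5,1)
  7 -> (3,2)
  8 -> (4,1)
  9 -> (3,1)
  10 -> (2,2)
  11 -> (1,1)
  12 -> (2,0)
  13 -> (1,0)
  14 -> (3,0)
  15 -> (5,0)
  16 -> (1,2)
  17 -> (0,1)
distinct pairs in image: 18 / 18 needed
  → bijection onto A×B; projections well-typed.

Answer: VALID PRODUCT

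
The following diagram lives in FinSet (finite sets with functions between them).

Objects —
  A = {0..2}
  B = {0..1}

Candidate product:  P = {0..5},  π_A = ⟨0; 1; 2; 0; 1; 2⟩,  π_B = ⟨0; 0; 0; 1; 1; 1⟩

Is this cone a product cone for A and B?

Answer: VALID PRODUCT

Derivation:
|A|·|B| = 3·2 = 6;  |P| = 6
Check the pairing map k ↦ (π_A(k), π_B(k)):
  0 ↦ (0,0)
  1 ↦ (1,0)
  2 ↦ (2,0)
  3 ↦ (0,1)
  4 ↦ (1,1)
  5 ↦ (2,1)
distinct pairs in image: 6 / 6 needed
  → bijection onto A×B; projections well-typed.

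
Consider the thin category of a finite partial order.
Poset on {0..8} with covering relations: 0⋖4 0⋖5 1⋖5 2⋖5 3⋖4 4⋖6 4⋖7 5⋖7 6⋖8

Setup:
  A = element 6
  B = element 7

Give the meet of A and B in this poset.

Answer: A∧B = 4

Derivation:
Common predecessors of 6,7: {0,3,4}
  0 <= 4
  3 <= 4
  4 <= 4
glb = 4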